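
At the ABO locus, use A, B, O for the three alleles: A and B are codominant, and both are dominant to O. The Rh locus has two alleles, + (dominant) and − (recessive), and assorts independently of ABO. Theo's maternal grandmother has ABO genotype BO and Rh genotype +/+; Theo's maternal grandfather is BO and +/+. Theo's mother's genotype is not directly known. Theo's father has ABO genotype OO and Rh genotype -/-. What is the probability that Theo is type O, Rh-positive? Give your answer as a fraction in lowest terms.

1/2

Theo's mother's ABO genotype from BO × BO: 1/4 BB, 1/2 BO, 1/4 OO.
Crossing each possibility with the father OO and summing P(type O): 1/4·0 + 1/2·1/2 + 1/4·1 = 1/2.
Similarly for Rh via the mother's Rh distribution: P(Rh+) = 1.
Independent loci: 1/2 × 1 = 1/2.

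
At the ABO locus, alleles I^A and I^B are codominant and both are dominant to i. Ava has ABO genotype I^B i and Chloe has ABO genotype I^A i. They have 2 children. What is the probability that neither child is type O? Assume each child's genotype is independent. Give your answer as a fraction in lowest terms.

ABO cross I^B i × I^A i → 1/4 O, 1/4 A, 1/4 B, 1/4 AB.
So P(type O) = 1/4 per child.
P(not type O) = 3/4 for one child; (3/4)^2 = 9/16.

9/16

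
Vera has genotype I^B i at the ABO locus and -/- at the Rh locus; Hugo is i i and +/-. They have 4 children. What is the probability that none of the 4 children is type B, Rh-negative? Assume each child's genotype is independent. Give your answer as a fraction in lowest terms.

81/256

ABO cross I^B i × i i → 1/2 O, 1/2 B.
Rh cross -/- × +/- → 1/2 Rh+, 1/2 Rh-; so P(type B, Rh-negative) = 1/2 × 1/2 = 1/4 per child.
P(not type B, Rh-negative) = 3/4 for one child; (3/4)^4 = 81/256.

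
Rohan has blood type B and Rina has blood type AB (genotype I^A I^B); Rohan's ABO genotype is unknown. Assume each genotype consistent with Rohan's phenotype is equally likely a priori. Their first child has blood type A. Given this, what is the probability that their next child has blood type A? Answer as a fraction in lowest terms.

Possible genotypes: Rohan ∈ {I^B I^B, I^B i}; Rina ∈ {I^A I^B}.
Weight each parental genotype pair by prior × P(type-A child):
  I^B i × I^A I^B: posterior weight 1; P(next child type A) = 1/4.
Weighted sum = 1/4.

1/4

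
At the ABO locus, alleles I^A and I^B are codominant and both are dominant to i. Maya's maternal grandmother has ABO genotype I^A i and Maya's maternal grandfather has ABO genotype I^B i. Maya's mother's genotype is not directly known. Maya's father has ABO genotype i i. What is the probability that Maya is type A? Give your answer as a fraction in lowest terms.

1/4

Maya's mother's ABO genotype from I^A i × I^B i: 1/4 I^A I^B, 1/4 I^A i, 1/4 I^B i, 1/4 i i.
Crossing each possibility with the father i i and summing P(type A): 1/4·1/2 + 1/4·1/2 + 1/4·0 + 1/4·0 = 1/4.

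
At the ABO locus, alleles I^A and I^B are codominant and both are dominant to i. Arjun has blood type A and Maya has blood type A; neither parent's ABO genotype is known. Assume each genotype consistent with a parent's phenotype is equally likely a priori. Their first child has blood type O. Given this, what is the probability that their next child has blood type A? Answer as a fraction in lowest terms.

3/4

Possible genotypes: Arjun ∈ {I^A I^A, I^A i}; Maya ∈ {I^A I^A, I^A i}.
Weight each parental genotype pair by prior × P(type-O child):
  I^A i × I^A i: posterior weight 1; P(next child type A) = 3/4.
Weighted sum = 3/4.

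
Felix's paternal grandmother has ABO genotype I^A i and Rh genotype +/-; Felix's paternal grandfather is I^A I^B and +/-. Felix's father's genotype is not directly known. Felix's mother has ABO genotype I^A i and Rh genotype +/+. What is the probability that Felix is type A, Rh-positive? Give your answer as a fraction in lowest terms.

5/8

Felix's father's ABO genotype from I^A i × I^A I^B: 1/4 I^A I^A, 1/4 I^A I^B, 1/4 I^A i, 1/4 I^B i.
Crossing each possibility with the mother I^A i and summing P(type A): 1/4·1 + 1/4·1/2 + 1/4·3/4 + 1/4·1/4 = 5/8.
Similarly for Rh via the father's Rh distribution: P(Rh+) = 1.
Independent loci: 5/8 × 1 = 5/8.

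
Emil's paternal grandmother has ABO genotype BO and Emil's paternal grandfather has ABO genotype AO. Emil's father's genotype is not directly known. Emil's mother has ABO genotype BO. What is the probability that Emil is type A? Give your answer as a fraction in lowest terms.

Emil's father's ABO genotype from BO × AO: 1/4 AB, 1/4 AO, 1/4 BO, 1/4 OO.
Crossing each possibility with the mother BO and summing P(type A): 1/4·1/4 + 1/4·1/4 + 1/4·0 + 1/4·0 = 1/8.

1/8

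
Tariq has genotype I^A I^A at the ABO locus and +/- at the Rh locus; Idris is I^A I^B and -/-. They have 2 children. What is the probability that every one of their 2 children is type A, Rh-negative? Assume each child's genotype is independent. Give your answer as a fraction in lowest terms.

1/16

ABO cross I^A I^A × I^A I^B → 1/2 A, 1/2 AB.
Rh cross +/- × -/- → 1/2 Rh+, 1/2 Rh-; so P(type A, Rh-negative) = 1/2 × 1/2 = 1/4 per child.
All 2 independent: (1/4)^2 = 1/16.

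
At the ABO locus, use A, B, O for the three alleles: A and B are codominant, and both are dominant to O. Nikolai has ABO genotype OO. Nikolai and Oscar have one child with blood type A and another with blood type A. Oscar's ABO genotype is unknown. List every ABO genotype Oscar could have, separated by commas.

For each candidate genotype of Oscar, check whether crossing it with OO can produce every observed child phenotype.
  AA → possible child types {A} ✓
  AB → possible child types {A, B} ✓
  AO → possible child types {O, A} ✓
  BB → possible child types {B} ✗
  BO → possible child types {O, B} ✗
  OO → possible child types {O} ✗

AA, AB, AO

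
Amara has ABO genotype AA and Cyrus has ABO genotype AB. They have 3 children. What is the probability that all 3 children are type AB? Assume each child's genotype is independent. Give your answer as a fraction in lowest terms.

ABO cross AA × AB → 1/2 A, 1/2 AB.
So P(type AB) = 1/2 per child.
All 3 independent: (1/2)^3 = 1/8.

1/8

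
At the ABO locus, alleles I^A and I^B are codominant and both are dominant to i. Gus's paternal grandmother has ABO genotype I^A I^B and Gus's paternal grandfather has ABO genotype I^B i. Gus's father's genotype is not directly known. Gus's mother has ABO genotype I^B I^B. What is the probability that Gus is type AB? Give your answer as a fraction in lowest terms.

1/4

Gus's father's ABO genotype from I^A I^B × I^B i: 1/4 I^A I^B, 1/4 I^A i, 1/4 I^B I^B, 1/4 I^B i.
Crossing each possibility with the mother I^B I^B and summing P(type AB): 1/4·1/2 + 1/4·1/2 + 1/4·0 + 1/4·0 = 1/4.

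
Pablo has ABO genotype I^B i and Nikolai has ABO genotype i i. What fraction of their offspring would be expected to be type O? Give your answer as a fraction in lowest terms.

1/2

ABO cross I^B i × i i → offspring phenotypes: 1/2 O, 1/2 B.
So P(type O) = 1/2.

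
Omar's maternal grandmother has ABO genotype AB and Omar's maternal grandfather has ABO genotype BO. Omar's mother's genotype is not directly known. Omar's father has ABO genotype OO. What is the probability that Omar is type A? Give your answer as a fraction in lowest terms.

1/4

Omar's mother's ABO genotype from AB × BO: 1/4 AB, 1/4 AO, 1/4 BB, 1/4 BO.
Crossing each possibility with the father OO and summing P(type A): 1/4·1/2 + 1/4·1/2 + 1/4·0 + 1/4·0 = 1/4.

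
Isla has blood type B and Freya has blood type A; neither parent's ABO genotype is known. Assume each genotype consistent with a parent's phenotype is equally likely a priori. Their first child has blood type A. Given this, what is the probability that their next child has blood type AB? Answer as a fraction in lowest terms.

Possible genotypes: Isla ∈ {I^B I^B, I^B i}; Freya ∈ {I^A I^A, I^A i}.
Weight each parental genotype pair by prior × P(type-A child):
  I^B i × I^A I^A: posterior weight 2/3; P(next child type AB) = 1/2.
  I^B i × I^A i: posterior weight 1/3; P(next child type AB) = 1/4.
Weighted sum = 5/12.

5/12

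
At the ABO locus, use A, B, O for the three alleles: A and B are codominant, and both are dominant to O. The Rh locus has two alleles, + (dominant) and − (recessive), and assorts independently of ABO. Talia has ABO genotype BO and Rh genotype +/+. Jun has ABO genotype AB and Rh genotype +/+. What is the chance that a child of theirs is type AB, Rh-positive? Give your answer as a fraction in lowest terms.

ABO cross BO × AB → offspring phenotypes: 1/4 A, 1/2 B, 1/4 AB.
Rh cross +/+ × +/+ → 1 Rh+.
Independent loci: P(type AB, Rh-positive) = 1/4 × 1 = 1/4.

1/4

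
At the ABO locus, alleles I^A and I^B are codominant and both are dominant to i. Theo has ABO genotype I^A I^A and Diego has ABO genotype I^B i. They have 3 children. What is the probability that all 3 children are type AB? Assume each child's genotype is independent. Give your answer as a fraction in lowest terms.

1/8

ABO cross I^A I^A × I^B i → 1/2 A, 1/2 AB.
So P(type AB) = 1/2 per child.
All 3 independent: (1/2)^3 = 1/8.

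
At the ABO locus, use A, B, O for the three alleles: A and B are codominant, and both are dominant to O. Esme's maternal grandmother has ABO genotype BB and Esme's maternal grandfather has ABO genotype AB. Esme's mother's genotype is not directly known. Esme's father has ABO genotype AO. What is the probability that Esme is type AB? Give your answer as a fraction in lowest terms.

Esme's mother's ABO genotype from BB × AB: 1/2 AB, 1/2 BB.
Crossing each possibility with the father AO and summing P(type AB): 1/2·1/4 + 1/2·1/2 = 3/8.

3/8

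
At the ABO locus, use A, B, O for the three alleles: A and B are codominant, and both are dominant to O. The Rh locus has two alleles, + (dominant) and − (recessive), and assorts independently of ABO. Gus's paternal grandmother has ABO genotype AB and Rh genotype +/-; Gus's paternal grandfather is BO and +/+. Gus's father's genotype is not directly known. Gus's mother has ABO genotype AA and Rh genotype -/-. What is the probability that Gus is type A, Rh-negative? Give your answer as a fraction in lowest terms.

1/8

Gus's father's ABO genotype from AB × BO: 1/4 AB, 1/4 AO, 1/4 BB, 1/4 BO.
Crossing each possibility with the mother AA and summing P(type A): 1/4·1/2 + 1/4·1 + 1/4·0 + 1/4·1/2 = 1/2.
Similarly for Rh via the father's Rh distribution: P(Rh-) = 1/4.
Independent loci: 1/2 × 1/4 = 1/8.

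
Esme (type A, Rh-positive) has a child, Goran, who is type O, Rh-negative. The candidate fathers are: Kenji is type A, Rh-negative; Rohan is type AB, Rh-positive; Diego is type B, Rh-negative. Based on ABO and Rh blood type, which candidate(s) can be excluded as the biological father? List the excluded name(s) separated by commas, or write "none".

Rohan

A candidate is excluded only if no genotype consistent with his phenotype could produce a type O, Rh-negative child with a type A, Rh-positive mother.
Rohan (type AB, Rh+): no genotype consistent with that phenotype can produce a type-O Rh- child with a type-A mother.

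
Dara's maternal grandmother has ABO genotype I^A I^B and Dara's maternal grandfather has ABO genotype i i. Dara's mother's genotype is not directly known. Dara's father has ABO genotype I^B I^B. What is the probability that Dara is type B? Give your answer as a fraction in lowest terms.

Dara's mother's ABO genotype from I^A I^B × i i: 1/2 I^A i, 1/2 I^B i.
Crossing each possibility with the father I^B I^B and summing P(type B): 1/2·1/2 + 1/2·1 = 3/4.

3/4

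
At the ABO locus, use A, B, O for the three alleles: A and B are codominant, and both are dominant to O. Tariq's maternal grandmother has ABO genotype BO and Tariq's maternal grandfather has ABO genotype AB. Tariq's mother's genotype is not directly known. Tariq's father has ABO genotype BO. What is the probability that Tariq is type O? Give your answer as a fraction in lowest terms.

1/8

Tariq's mother's ABO genotype from BO × AB: 1/4 AB, 1/4 AO, 1/4 BB, 1/4 BO.
Crossing each possibility with the father BO and summing P(type O): 1/4·0 + 1/4·1/4 + 1/4·0 + 1/4·1/4 = 1/8.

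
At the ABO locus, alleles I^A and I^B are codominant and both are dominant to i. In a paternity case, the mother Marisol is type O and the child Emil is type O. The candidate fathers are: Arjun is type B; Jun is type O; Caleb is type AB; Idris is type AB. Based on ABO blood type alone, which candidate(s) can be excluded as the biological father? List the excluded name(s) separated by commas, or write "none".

Caleb, Idris

A candidate is excluded only if no genotype consistent with his phenotype could produce a type O child with a type O mother.
Caleb (type AB): no genotype consistent with that phenotype can produce a type-O child with a type-O mother.
Idris (type AB): no genotype consistent with that phenotype can produce a type-O child with a type-O mother.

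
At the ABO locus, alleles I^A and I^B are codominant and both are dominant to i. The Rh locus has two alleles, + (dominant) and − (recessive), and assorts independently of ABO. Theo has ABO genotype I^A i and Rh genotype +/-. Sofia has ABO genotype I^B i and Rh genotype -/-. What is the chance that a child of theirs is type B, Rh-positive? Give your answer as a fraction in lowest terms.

1/8

ABO cross I^A i × I^B i → offspring phenotypes: 1/4 O, 1/4 A, 1/4 B, 1/4 AB.
Rh cross +/- × -/- → 1/2 Rh+, 1/2 Rh-.
Independent loci: P(type B, Rh-positive) = 1/4 × 1/2 = 1/8.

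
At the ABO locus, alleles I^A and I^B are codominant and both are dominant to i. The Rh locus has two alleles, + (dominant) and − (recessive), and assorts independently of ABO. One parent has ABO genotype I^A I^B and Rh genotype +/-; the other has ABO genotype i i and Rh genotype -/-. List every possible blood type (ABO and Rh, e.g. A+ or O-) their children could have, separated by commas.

A+, A-, B+, B-

Gametes from I^A I^B × i i give offspring ABO genotypes I^A i, I^B i, i.e. phenotypes A, B.
Rh cross +/- × -/- → phenotypes Rh+, Rh-.
Combining independently: A+, A-, B+, B-.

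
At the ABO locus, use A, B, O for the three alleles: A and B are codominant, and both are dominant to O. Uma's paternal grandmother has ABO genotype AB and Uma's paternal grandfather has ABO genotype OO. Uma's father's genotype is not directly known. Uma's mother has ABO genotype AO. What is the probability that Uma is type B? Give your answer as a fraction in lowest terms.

1/8

Uma's father's ABO genotype from AB × OO: 1/2 AO, 1/2 BO.
Crossing each possibility with the mother AO and summing P(type B): 1/2·0 + 1/2·1/4 = 1/8.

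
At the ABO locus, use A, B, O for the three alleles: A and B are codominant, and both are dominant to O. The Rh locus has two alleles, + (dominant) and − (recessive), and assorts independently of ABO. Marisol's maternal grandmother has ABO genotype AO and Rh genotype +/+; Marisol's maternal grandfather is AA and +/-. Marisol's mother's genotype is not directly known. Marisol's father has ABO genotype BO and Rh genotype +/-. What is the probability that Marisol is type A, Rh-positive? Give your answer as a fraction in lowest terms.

21/64

Marisol's mother's ABO genotype from AO × AA: 1/2 AA, 1/2 AO.
Crossing each possibility with the father BO and summing P(type A): 1/2·1/2 + 1/2·1/4 = 3/8.
Similarly for Rh via the mother's Rh distribution: P(Rh+) = 7/8.
Independent loci: 3/8 × 7/8 = 21/64.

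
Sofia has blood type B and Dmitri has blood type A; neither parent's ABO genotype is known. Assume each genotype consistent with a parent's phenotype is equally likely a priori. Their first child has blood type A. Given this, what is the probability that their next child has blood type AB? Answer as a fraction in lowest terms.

Possible genotypes: Sofia ∈ {I^B I^B, I^B i}; Dmitri ∈ {I^A I^A, I^A i}.
Weight each parental genotype pair by prior × P(type-A child):
  I^B i × I^A I^A: posterior weight 2/3; P(next child type AB) = 1/2.
  I^B i × I^A i: posterior weight 1/3; P(next child type AB) = 1/4.
Weighted sum = 5/12.

5/12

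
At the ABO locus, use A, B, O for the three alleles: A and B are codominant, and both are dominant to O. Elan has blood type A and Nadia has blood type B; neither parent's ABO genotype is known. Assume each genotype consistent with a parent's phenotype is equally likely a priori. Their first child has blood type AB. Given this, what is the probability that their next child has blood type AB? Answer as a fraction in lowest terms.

Possible genotypes: Elan ∈ {AA, AO}; Nadia ∈ {BB, BO}.
Weight each parental genotype pair by prior × P(type-AB child):
  AA × BB: posterior weight 4/9; P(next child type AB) = 1.
  AA × BO: posterior weight 2/9; P(next child type AB) = 1/2.
  AO × BB: posterior weight 2/9; P(next child type AB) = 1/2.
  AO × BO: posterior weight 1/9; P(next child type AB) = 1/4.
Weighted sum = 25/36.

25/36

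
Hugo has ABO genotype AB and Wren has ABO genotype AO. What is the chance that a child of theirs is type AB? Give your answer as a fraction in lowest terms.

ABO cross AB × AO → offspring phenotypes: 1/2 A, 1/4 B, 1/4 AB.
So P(type AB) = 1/4.

1/4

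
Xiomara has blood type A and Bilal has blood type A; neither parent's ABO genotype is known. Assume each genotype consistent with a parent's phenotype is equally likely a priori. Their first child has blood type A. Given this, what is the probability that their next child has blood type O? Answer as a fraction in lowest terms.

1/20

Possible genotypes: Xiomara ∈ {I^A I^A, I^A i}; Bilal ∈ {I^A I^A, I^A i}.
Weight each parental genotype pair by prior × P(type-A child):
  I^A I^A × I^A I^A: posterior weight 4/15; P(next child type O) = 0.
  I^A I^A × I^A i: posterior weight 4/15; P(next child type O) = 0.
  I^A i × I^A I^A: posterior weight 4/15; P(next child type O) = 0.
  I^A i × I^A i: posterior weight 1/5; P(next child type O) = 1/4.
Weighted sum = 1/20.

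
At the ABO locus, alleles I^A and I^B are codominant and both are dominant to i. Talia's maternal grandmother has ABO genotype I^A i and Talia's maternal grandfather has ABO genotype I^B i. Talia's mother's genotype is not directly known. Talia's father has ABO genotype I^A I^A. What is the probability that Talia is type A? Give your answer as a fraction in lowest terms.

Talia's mother's ABO genotype from I^A i × I^B i: 1/4 I^A I^B, 1/4 I^A i, 1/4 I^B i, 1/4 i i.
Crossing each possibility with the father I^A I^A and summing P(type A): 1/4·1/2 + 1/4·1 + 1/4·1/2 + 1/4·1 = 3/4.

3/4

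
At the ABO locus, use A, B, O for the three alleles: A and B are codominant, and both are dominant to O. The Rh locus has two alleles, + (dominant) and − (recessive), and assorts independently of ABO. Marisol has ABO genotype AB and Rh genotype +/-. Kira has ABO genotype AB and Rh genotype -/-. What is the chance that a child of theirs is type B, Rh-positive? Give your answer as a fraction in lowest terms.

ABO cross AB × AB → offspring phenotypes: 1/4 A, 1/4 B, 1/2 AB.
Rh cross +/- × -/- → 1/2 Rh+, 1/2 Rh-.
Independent loci: P(type B, Rh-positive) = 1/4 × 1/2 = 1/8.

1/8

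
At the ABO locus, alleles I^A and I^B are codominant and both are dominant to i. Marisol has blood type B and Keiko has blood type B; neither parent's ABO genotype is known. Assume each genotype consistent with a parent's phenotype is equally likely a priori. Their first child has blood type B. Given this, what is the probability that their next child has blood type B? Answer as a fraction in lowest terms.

19/20

Possible genotypes: Marisol ∈ {I^B I^B, I^B i}; Keiko ∈ {I^B I^B, I^B i}.
Weight each parental genotype pair by prior × P(type-B child):
  I^B I^B × I^B I^B: posterior weight 4/15; P(next child type B) = 1.
  I^B I^B × I^B i: posterior weight 4/15; P(next child type B) = 1.
  I^B i × I^B I^B: posterior weight 4/15; P(next child type B) = 1.
  I^B i × I^B i: posterior weight 1/5; P(next child type B) = 3/4.
Weighted sum = 19/20.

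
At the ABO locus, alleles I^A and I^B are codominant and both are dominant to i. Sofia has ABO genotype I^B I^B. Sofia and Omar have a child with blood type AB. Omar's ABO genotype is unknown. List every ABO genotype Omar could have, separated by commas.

I^A I^A, I^A I^B, I^A i

For each candidate genotype of Omar, check whether crossing it with I^B I^B can produce every observed child phenotype.
  I^A I^A → possible child types {AB} ✓
  I^A I^B → possible child types {B, AB} ✓
  I^A i → possible child types {B, AB} ✓
  I^B I^B → possible child types {B} ✗
  I^B i → possible child types {B} ✗
  i i → possible child types {B} ✗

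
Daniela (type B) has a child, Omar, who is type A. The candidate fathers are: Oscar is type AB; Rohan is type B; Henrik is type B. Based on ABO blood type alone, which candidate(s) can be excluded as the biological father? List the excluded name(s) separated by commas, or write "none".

Rohan, Henrik

A candidate is excluded only if no genotype consistent with his phenotype could produce a type A child with a type B mother.
Rohan (type B): no genotype consistent with that phenotype can produce a type-A child with a type-B mother.
Henrik (type B): no genotype consistent with that phenotype can produce a type-A child with a type-B mother.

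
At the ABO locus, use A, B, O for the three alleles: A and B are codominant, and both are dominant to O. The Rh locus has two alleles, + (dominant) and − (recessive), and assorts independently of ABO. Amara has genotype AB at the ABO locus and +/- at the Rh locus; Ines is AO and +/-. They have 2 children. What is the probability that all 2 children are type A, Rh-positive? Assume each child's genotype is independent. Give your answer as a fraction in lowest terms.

ABO cross AB × AO → 1/2 A, 1/4 B, 1/4 AB.
Rh cross +/- × +/- → 3/4 Rh+, 1/4 Rh-; so P(type A, Rh-positive) = 1/2 × 3/4 = 3/8 per child.
All 2 independent: (3/8)^2 = 9/64.

9/64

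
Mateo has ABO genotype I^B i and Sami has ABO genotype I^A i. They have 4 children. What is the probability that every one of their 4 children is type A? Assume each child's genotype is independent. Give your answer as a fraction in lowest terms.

1/256

ABO cross I^B i × I^A i → 1/4 O, 1/4 A, 1/4 B, 1/4 AB.
So P(type A) = 1/4 per child.
All 4 independent: (1/4)^4 = 1/256.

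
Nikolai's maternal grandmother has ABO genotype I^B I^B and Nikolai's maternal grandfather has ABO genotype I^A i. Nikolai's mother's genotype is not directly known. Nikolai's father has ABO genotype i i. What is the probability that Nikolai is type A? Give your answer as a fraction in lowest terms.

Nikolai's mother's ABO genotype from I^B I^B × I^A i: 1/2 I^A I^B, 1/2 I^B i.
Crossing each possibility with the father i i and summing P(type A): 1/2·1/2 + 1/2·0 = 1/4.

1/4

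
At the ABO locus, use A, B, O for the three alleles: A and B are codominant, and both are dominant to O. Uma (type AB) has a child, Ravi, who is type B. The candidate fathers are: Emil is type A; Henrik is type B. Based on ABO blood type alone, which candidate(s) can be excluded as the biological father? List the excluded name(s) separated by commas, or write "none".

none

A candidate is excluded only if no genotype consistent with his phenotype could produce a type B child with a type AB mother.
Every candidate has at least one consistent genotype combination, so none can be excluded.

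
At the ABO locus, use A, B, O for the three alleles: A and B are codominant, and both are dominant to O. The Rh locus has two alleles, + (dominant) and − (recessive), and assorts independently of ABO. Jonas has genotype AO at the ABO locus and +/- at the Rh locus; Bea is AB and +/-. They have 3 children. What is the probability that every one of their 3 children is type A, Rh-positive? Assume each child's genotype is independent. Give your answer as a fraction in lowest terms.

27/512

ABO cross AO × AB → 1/2 A, 1/4 B, 1/4 AB.
Rh cross +/- × +/- → 3/4 Rh+, 1/4 Rh-; so P(type A, Rh-positive) = 1/2 × 3/4 = 3/8 per child.
All 3 independent: (3/8)^3 = 27/512.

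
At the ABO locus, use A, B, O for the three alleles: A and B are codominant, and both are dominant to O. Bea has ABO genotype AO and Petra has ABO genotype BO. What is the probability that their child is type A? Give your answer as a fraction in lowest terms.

1/4

ABO cross AO × BO → offspring phenotypes: 1/4 O, 1/4 A, 1/4 B, 1/4 AB.
So P(type A) = 1/4.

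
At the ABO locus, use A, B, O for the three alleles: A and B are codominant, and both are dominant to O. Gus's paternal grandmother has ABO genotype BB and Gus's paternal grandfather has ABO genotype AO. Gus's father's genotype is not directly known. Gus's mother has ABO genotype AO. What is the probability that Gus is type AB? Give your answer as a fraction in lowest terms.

1/4

Gus's father's ABO genotype from BB × AO: 1/2 AB, 1/2 BO.
Crossing each possibility with the mother AO and summing P(type AB): 1/2·1/4 + 1/2·1/4 = 1/4.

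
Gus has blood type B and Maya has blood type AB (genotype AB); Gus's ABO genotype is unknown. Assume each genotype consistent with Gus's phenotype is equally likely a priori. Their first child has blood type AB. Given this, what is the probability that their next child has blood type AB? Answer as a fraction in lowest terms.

Possible genotypes: Gus ∈ {BB, BO}; Maya ∈ {AB}.
Weight each parental genotype pair by prior × P(type-AB child):
  BB × AB: posterior weight 2/3; P(next child type AB) = 1/2.
  BO × AB: posterior weight 1/3; P(next child type AB) = 1/4.
Weighted sum = 5/12.

5/12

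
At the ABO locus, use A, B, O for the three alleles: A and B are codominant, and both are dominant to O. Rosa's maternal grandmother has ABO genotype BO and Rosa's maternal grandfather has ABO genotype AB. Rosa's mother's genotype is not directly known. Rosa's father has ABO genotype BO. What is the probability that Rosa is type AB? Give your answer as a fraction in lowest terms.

1/8

Rosa's mother's ABO genotype from BO × AB: 1/4 AB, 1/4 AO, 1/4 BB, 1/4 BO.
Crossing each possibility with the father BO and summing P(type AB): 1/4·1/4 + 1/4·1/4 + 1/4·0 + 1/4·0 = 1/8.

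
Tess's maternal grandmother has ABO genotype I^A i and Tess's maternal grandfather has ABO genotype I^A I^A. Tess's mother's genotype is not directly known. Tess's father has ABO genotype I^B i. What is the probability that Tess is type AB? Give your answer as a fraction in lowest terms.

3/8

Tess's mother's ABO genotype from I^A i × I^A I^A: 1/2 I^A I^A, 1/2 I^A i.
Crossing each possibility with the father I^B i and summing P(type AB): 1/2·1/2 + 1/2·1/4 = 3/8.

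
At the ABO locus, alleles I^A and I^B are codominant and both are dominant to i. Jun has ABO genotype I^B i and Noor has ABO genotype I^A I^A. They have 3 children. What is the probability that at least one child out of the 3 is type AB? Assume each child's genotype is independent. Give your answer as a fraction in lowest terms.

7/8

ABO cross I^B i × I^A I^A → 1/2 A, 1/2 AB.
So P(type AB) = 1/2 per child.
P(none) = (1/2)^3 = 1/8; P(at least one) = 1 − 1/8 = 7/8.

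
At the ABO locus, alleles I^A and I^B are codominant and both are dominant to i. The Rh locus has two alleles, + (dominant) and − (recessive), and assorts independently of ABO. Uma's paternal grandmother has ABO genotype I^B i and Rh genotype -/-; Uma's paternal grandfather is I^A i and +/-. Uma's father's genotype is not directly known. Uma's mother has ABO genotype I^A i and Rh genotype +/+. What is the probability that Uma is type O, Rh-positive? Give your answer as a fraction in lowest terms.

Uma's father's ABO genotype from I^B i × I^A i: 1/4 I^A I^B, 1/4 I^A i, 1/4 I^B i, 1/4 i i.
Crossing each possibility with the mother I^A i and summing P(type O): 1/4·0 + 1/4·1/4 + 1/4·1/4 + 1/4·1/2 = 1/4.
Similarly for Rh via the father's Rh distribution: P(Rh+) = 1.
Independent loci: 1/4 × 1 = 1/4.

1/4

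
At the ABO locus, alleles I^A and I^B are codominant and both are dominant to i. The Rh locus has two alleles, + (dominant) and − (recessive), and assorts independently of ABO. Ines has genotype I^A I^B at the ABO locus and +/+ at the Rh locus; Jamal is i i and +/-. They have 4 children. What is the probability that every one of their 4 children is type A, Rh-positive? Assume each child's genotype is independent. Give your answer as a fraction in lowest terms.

1/16

ABO cross I^A I^B × i i → 1/2 A, 1/2 B.
Rh cross +/+ × +/- → 1 Rh+; so P(type A, Rh-positive) = 1/2 × 1 = 1/2 per child.
All 4 independent: (1/2)^4 = 1/16.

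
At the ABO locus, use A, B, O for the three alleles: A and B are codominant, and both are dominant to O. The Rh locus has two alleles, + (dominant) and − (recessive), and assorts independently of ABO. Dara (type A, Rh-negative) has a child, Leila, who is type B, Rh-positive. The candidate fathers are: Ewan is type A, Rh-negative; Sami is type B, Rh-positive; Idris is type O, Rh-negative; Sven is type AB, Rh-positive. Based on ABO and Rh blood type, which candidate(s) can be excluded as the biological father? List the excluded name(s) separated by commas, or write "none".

Ewan, Idris

A candidate is excluded only if no genotype consistent with his phenotype could produce a type B, Rh-positive child with a type A, Rh-negative mother.
Ewan (type A, Rh-): no genotype consistent with that phenotype can produce a type-B Rh+ child with a type-A mother.
Idris (type O, Rh-): no genotype consistent with that phenotype can produce a type-B Rh+ child with a type-A mother.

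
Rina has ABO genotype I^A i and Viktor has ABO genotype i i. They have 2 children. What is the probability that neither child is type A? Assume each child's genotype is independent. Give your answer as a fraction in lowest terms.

ABO cross I^A i × i i → 1/2 O, 1/2 A.
So P(type A) = 1/2 per child.
P(not type A) = 1/2 for one child; (1/2)^2 = 1/4.

1/4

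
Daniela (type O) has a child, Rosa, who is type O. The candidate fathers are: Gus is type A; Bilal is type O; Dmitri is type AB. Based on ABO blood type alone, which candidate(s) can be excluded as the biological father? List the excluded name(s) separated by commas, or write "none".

Dmitri

A candidate is excluded only if no genotype consistent with his phenotype could produce a type O child with a type O mother.
Dmitri (type AB): no genotype consistent with that phenotype can produce a type-O child with a type-O mother.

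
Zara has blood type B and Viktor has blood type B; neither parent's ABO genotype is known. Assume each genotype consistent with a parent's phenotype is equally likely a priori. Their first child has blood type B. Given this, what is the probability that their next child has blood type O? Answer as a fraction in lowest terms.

1/20

Possible genotypes: Zara ∈ {I^B I^B, I^B i}; Viktor ∈ {I^B I^B, I^B i}.
Weight each parental genotype pair by prior × P(type-B child):
  I^B I^B × I^B I^B: posterior weight 4/15; P(next child type O) = 0.
  I^B I^B × I^B i: posterior weight 4/15; P(next child type O) = 0.
  I^B i × I^B I^B: posterior weight 4/15; P(next child type O) = 0.
  I^B i × I^B i: posterior weight 1/5; P(next child type O) = 1/4.
Weighted sum = 1/20.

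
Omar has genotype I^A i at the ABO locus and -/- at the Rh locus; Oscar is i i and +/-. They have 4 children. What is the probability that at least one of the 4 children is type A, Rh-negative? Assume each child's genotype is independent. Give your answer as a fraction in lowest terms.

ABO cross I^A i × i i → 1/2 O, 1/2 A.
Rh cross -/- × +/- → 1/2 Rh+, 1/2 Rh-; so P(type A, Rh-negative) = 1/2 × 1/2 = 1/4 per child.
P(none) = (3/4)^4 = 81/256; P(at least one) = 1 − 81/256 = 175/256.

175/256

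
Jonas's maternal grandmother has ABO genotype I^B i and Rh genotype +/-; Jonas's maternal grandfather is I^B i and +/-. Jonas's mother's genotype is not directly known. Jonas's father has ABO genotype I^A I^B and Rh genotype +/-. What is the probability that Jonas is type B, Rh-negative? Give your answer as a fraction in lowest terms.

Jonas's mother's ABO genotype from I^B i × I^B i: 1/4 I^B I^B, 1/2 I^B i, 1/4 i i.
Crossing each possibility with the father I^A I^B and summing P(type B): 1/4·1/2 + 1/2·1/2 + 1/4·1/2 = 1/2.
Similarly for Rh via the mother's Rh distribution: P(Rh-) = 1/4.
Independent loci: 1/2 × 1/4 = 1/8.

1/8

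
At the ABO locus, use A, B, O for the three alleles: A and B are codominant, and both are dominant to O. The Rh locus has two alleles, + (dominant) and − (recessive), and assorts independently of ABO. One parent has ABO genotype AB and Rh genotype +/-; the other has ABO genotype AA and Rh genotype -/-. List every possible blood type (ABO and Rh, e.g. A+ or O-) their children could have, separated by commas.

A+, A-, AB+, AB-

Gametes from AB × AA give offspring ABO genotypes AA, AB, i.e. phenotypes A, AB.
Rh cross +/- × -/- → phenotypes Rh+, Rh-.
Combining independently: A+, A-, AB+, AB-.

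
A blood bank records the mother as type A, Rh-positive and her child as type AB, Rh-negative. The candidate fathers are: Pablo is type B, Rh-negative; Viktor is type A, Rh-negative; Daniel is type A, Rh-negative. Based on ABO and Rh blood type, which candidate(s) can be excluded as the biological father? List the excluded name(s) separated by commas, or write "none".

A candidate is excluded only if no genotype consistent with his phenotype could produce a type AB, Rh-negative child with a type A, Rh-positive mother.
Viktor (type A, Rh-): no genotype consistent with that phenotype can produce a type-AB Rh- child with a type-A mother.
Daniel (type A, Rh-): no genotype consistent with that phenotype can produce a type-AB Rh- child with a type-A mother.

Viktor, Daniel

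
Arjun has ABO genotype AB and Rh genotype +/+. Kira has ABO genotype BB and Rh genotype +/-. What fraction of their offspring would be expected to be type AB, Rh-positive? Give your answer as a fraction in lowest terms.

ABO cross AB × BB → offspring phenotypes: 1/2 B, 1/2 AB.
Rh cross +/+ × +/- → 1 Rh+.
Independent loci: P(type AB, Rh-positive) = 1/2 × 1 = 1/2.

1/2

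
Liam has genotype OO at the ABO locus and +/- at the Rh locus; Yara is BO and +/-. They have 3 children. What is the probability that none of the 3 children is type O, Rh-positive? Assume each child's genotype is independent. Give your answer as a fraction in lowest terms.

ABO cross OO × BO → 1/2 O, 1/2 B.
Rh cross +/- × +/- → 3/4 Rh+, 1/4 Rh-; so P(type O, Rh-positive) = 1/2 × 3/4 = 3/8 per child.
P(not type O, Rh-positive) = 5/8 for one child; (5/8)^3 = 125/512.

125/512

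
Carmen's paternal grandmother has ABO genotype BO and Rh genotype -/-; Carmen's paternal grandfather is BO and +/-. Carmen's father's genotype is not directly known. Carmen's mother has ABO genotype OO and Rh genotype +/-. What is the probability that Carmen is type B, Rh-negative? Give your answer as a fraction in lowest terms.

3/16

Carmen's father's ABO genotype from BO × BO: 1/4 BB, 1/2 BO, 1/4 OO.
Crossing each possibility with the mother OO and summing P(type B): 1/4·1 + 1/2·1/2 + 1/4·0 = 1/2.
Similarly for Rh via the father's Rh distribution: P(Rh-) = 3/8.
Independent loci: 1/2 × 3/8 = 3/16.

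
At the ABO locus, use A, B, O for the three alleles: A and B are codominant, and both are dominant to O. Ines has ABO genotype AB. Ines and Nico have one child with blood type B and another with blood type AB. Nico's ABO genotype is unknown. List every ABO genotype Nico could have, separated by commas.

AB, AO, BB, BO

For each candidate genotype of Nico, check whether crossing it with AB can produce every observed child phenotype.
  AA → possible child types {A, AB} ✗
  AB → possible child types {A, B, AB} ✓
  AO → possible child types {A, B, AB} ✓
  BB → possible child types {B, AB} ✓
  BO → possible child types {A, B, AB} ✓
  OO → possible child types {A, B} ✗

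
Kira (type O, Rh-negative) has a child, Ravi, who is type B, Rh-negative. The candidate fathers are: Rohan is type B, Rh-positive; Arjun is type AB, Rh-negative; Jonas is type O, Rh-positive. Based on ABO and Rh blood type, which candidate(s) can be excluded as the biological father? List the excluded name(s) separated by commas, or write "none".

Jonas

A candidate is excluded only if no genotype consistent with his phenotype could produce a type B, Rh-negative child with a type O, Rh-negative mother.
Jonas (type O, Rh+): no genotype consistent with that phenotype can produce a type-B Rh- child with a type-O mother.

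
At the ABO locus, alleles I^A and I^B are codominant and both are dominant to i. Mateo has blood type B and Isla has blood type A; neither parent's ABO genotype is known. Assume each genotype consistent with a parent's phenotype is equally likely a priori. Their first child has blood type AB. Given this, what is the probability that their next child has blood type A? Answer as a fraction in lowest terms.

5/36

Possible genotypes: Mateo ∈ {I^B I^B, I^B i}; Isla ∈ {I^A I^A, I^A i}.
Weight each parental genotype pair by prior × P(type-AB child):
  I^B I^B × I^A I^A: posterior weight 4/9; P(next child type A) = 0.
  I^B I^B × I^A i: posterior weight 2/9; P(next child type A) = 0.
  I^B i × I^A I^A: posterior weight 2/9; P(next child type A) = 1/2.
  I^B i × I^A i: posterior weight 1/9; P(next child type A) = 1/4.
Weighted sum = 5/36.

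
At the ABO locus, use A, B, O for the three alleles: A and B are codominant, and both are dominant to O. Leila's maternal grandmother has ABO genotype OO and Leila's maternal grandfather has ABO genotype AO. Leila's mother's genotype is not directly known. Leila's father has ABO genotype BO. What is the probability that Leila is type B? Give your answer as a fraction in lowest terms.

3/8

Leila's mother's ABO genotype from OO × AO: 1/2 AO, 1/2 OO.
Crossing each possibility with the father BO and summing P(type B): 1/2·1/4 + 1/2·1/2 = 3/8.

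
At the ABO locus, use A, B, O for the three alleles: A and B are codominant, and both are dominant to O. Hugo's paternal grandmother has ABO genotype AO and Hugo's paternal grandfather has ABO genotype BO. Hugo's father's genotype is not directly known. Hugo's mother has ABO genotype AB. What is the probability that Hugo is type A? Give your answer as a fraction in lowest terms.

Hugo's father's ABO genotype from AO × BO: 1/4 AB, 1/4 AO, 1/4 BO, 1/4 OO.
Crossing each possibility with the mother AB and summing P(type A): 1/4·1/4 + 1/4·1/2 + 1/4·1/4 + 1/4·1/2 = 3/8.

3/8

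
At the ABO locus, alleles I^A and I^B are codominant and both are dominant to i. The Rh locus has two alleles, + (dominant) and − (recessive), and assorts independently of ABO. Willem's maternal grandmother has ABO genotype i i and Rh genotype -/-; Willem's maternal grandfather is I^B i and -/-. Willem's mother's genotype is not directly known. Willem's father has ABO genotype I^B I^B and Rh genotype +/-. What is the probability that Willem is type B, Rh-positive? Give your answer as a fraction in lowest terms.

Willem's mother's ABO genotype from i i × I^B i: 1/2 I^B i, 1/2 i i.
Crossing each possibility with the father I^B I^B and summing P(type B): 1/2·1 + 1/2·1 = 1.
Similarly for Rh via the mother's Rh distribution: P(Rh+) = 1/2.
Independent loci: 1 × 1/2 = 1/2.

1/2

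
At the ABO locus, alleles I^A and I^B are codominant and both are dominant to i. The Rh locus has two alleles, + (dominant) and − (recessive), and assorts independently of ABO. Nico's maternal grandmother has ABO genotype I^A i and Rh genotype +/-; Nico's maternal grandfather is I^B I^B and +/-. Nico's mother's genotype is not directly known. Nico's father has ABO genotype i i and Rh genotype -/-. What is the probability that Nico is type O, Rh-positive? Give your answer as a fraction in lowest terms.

Nico's mother's ABO genotype from I^A i × I^B I^B: 1/2 I^A I^B, 1/2 I^B i.
Crossing each possibility with the father i i and summing P(type O): 1/2·0 + 1/2·1/2 = 1/4.
Similarly for Rh via the mother's Rh distribution: P(Rh+) = 1/2.
Independent loci: 1/4 × 1/2 = 1/8.

1/8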